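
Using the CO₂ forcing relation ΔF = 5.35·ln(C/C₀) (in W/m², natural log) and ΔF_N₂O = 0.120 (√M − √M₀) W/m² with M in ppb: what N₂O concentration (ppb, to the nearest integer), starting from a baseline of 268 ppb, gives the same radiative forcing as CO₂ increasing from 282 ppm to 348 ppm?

M ≈ 663 ppb

CO₂ forcing: 5.35 × ln(348/282) = 5.35 × 0.210295 = 1.12508 W/m².
Set 0.120(√M − √268) = 1.12508: √M = 1.12508/0.120 + √268 = 9.3757 + 16.3707 = 25.7464.
M = (25.7464)² = 662.88 ppb.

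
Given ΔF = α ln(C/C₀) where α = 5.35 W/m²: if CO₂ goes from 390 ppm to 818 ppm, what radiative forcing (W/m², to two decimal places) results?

CO₂: 5.35 × ln(818/390) = 5.35 × ln(2.09744) = 5.35 × 0.74072 = 3.9629 W/m².

ΔF = 3.96 W/m²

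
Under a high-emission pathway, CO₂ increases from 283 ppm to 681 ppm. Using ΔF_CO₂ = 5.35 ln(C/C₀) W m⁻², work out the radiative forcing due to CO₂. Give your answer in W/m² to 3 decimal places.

ΔF = 4.698 W/m²

CO₂ absorption bands are partially saturated, so forcing scales with the logarithm of the concentration ratio.
CO₂: 5.35 × ln(681/283) = 5.35 × ln(2.40636) = 5.35 × 0.87812 = 4.6979 W/m².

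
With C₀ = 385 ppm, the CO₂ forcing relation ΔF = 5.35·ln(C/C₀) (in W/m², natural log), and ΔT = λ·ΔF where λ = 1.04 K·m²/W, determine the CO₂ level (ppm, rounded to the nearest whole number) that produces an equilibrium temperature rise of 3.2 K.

C ≈ 684 ppm

Required forcing: ΔF = ΔT/λ = 3.2/1.04 = 3.0769 W/m².
Then ln(C/385) = ΔF/5.35 = 3.0769/5.35 = 0.57512.
So C = 385 × e^0.57512 = 385 × 1.77734 = 684.28 ppm.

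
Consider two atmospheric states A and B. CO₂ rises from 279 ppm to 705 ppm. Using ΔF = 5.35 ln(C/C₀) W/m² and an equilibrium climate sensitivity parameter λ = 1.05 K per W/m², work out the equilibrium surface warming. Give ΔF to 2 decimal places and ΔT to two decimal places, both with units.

ΔF = 4.96 W/m²; ΔT = 5.21 K

CO₂: 5.35 × ln(705/279) = 5.35 × ln(2.52688) = 5.35 × 0.92699 = 4.9594 W/m².
ΔT = λ ΔF = 1.05 × 4.96 = 5.2080 K.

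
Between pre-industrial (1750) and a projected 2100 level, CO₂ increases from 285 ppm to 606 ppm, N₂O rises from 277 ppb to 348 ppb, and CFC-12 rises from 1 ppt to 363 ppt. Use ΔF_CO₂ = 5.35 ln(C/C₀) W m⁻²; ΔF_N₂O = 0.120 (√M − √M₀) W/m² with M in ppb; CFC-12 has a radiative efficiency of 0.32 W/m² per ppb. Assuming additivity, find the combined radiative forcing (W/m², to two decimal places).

CO₂: 5.35 × ln(606/285) = 5.35 × ln(2.12632) = 5.35 × 0.75439 = 4.0360 W/m².
N₂O: 0.120 × (√348 − √277) = 0.120 × (18.6548 − 16.6433) = 0.120 × 2.0115 = 0.2414 W/m².
CFC-12: Δ = 363 − 1 = 362 ppt = 0.362 ppb; ΔF = 0.32 × 0.362 = 0.1158 W/m².
Total ΔF = 4.0360 + 0.2414 + 0.1158 = 4.3932 W/m².

ΔF = 4.39 W/m²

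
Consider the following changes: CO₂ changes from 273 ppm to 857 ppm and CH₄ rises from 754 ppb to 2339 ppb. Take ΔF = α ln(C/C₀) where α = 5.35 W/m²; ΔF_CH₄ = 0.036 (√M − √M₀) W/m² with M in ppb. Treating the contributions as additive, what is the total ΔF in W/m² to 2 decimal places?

ΔF = 6.87 W/m²

CO₂: 5.35 × ln(857/273) = 5.35 × ln(3.13919) = 5.35 × 1.14396 = 6.1202 W/m².
CH₄: 0.036 × (√2339 − √754) = 0.036 × (48.3632 − 27.4591) = 0.036 × 20.9041 = 0.7525 W/m².
Total ΔF = 6.1202 + 0.7525 = 6.8727 W/m².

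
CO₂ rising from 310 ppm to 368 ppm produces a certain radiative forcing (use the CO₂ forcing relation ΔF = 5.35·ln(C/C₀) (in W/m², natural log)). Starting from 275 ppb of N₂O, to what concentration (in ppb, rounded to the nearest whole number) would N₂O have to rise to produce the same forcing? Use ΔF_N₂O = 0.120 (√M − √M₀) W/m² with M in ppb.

M ≈ 587 ppb

CO₂ forcing: 5.35 × ln(368/310) = 5.35 × 0.171511 = 0.91758 W/m².
Set 0.120(√M − √275) = 0.91758: √M = 0.91758/0.120 + √275 = 7.6465 + 16.5831 = 24.2296.
M = (24.2296)² = 587.07 ppb.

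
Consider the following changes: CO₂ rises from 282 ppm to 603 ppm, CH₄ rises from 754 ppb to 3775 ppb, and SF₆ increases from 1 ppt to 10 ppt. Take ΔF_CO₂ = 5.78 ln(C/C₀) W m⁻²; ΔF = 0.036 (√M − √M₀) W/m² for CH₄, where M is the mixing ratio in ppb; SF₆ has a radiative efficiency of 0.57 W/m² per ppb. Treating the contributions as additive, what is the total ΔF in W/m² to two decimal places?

CO₂: 5.78 × ln(603/282) = 5.78 × ln(2.13830) = 5.78 × 0.76001 = 4.3929 W/m².
CH₄: 0.036 × (√3775 − √754) = 0.036 × (61.4410 − 27.4591) = 0.036 × 33.9819 = 1.2233 W/m².
SF₆: Δ = 10 − 1 = 9 ppt = 0.009 ppb; ΔF = 0.57 × 0.009 = 0.0051 W/m².
Total ΔF = 4.3929 + 1.2233 + 0.0051 = 5.6213 W/m².

ΔF = 5.62 W/m²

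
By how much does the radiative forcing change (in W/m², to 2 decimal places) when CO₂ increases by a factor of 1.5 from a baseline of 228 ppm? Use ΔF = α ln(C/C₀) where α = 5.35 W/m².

ΔF = 5.35 × ln(1.5) = 5.35 × 0.40547 = 2.1693 W/m².

ΔF = 2.17 W/m²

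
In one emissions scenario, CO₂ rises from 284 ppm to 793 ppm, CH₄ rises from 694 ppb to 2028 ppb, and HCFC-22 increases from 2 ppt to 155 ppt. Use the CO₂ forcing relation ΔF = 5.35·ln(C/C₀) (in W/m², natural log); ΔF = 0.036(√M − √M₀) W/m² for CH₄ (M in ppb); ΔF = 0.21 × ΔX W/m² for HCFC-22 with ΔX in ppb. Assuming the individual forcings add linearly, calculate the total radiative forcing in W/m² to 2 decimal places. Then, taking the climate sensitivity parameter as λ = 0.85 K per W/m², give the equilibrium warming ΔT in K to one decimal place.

CO₂: 5.35 × ln(793/284) = 5.35 × ln(2.79225) = 5.35 × 1.02685 = 5.4936 W/m².
CH₄: 0.036 × (√2028 − √694) = 0.036 × (45.0333 − 26.3439) = 0.036 × 18.6894 = 0.6728 W/m².
HCFC-22: Δ = 155 − 2 = 153 ppt = 0.153 ppb; ΔF = 0.21 × 0.153 = 0.0321 W/m².
Total ΔF = 5.4936 + 0.6728 + 0.0321 = 6.1985 W/m².
ΔT = λ ΔF = 0.85 × 6.20 = 5.2700 K.

ΔF = 6.20 W/m²; ΔT = 5.3 K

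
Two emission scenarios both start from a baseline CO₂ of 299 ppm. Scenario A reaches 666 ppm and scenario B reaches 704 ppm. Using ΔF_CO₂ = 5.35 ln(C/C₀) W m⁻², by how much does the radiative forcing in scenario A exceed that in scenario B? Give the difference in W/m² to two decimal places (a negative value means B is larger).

ΔF_A − ΔF_B = -0.30 W/m²

ΔF_A = 5.35 ln(666/299) = 5.35 × 0.80085 = 4.2845 W/m².
ΔF_B = 5.35 ln(704/299) = 5.35 × 0.85633 = 4.5814 W/m².
Difference: 4.2845 − 4.5814 = -0.2969 W/m².
(Equivalently, ΔF_A − ΔF_B = 5.35 ln(666/704) = 5.35 × -0.05549 = -0.2969 W/m².)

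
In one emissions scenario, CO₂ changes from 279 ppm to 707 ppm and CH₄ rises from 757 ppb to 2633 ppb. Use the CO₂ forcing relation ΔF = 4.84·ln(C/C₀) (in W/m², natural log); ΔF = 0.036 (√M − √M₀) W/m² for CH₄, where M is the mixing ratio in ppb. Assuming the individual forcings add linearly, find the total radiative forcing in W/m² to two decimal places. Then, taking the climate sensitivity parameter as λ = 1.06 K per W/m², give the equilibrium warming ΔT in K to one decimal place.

CO₂: 4.84 × ln(707/279) = 4.84 × ln(2.53405) = 4.84 × 0.92982 = 4.5003 W/m².
CH₄: 0.036 × (√2633 − √757) = 0.036 × (51.3128 − 27.5136) = 0.036 × 23.7992 = 0.8568 W/m².
Total ΔF = 4.5003 + 0.8568 = 5.3571 W/m².
ΔT = λ ΔF = 1.06 × 5.36 = 5.6816 K.

ΔF = 5.36 W/m²; ΔT = 5.7 K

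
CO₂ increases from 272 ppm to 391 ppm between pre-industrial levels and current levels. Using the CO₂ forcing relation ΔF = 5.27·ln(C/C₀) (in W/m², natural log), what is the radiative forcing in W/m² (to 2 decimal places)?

CO₂ absorption bands are partially saturated, so forcing scales with the logarithm of the concentration ratio.
CO₂: 5.27 × ln(391/272) = 5.27 × ln(1.43750) = 5.27 × 0.36291 = 1.9125 W/m².

ΔF = 1.91 W/m²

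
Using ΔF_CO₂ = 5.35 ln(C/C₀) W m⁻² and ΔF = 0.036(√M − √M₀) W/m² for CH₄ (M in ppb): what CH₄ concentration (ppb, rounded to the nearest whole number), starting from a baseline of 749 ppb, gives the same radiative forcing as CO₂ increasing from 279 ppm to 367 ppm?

M ≈ 4639 ppb

CO₂ forcing: 5.35 × ln(367/279) = 5.35 × 0.274150 = 1.46670 W/m².
Set 0.036(√M − √749) = 1.46670: √M = 1.46670/0.036 + √749 = 40.7417 + 27.3679 = 68.1096.
M = (68.1096)² = 4638.92 ppb.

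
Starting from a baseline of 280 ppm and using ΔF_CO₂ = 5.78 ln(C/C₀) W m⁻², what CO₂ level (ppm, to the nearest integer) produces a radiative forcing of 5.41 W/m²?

C ≈ 714 ppm

Set 5.78 ln(C/280) = 5.41, so ln(C/280) = 5.41/5.78 = 0.93599.
Then C/280 = e^0.93599 = 2.54974, giving C = 280 × 2.54974 = 713.93 ppm.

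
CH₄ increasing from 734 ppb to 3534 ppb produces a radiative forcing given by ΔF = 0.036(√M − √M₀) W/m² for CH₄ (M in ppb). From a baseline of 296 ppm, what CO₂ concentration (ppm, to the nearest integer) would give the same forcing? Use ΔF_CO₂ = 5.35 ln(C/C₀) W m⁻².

C ≈ 368 ppm

CH₄ forcing: 0.036 × (√3534 − √734) = 0.036 × (59.4475 − 27.0924) = 0.036 × 32.3551 = 1.16478 W/m².
Set 5.35 ln(C/296) = 1.16478: ln(C/296) = 1.16478/5.35 = 0.21772, so C = 296 × e^0.21772 = 296 × 1.24324 = 368.00 ppm.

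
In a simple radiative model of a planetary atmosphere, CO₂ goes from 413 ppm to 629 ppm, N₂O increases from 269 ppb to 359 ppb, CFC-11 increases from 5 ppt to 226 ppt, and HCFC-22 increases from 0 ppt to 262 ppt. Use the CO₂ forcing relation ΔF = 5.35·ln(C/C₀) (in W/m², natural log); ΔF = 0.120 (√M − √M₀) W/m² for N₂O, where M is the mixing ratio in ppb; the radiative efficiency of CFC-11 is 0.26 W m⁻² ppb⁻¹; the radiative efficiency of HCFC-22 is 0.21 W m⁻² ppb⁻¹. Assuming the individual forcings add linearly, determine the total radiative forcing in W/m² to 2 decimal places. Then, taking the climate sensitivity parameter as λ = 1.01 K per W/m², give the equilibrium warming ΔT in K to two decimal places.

CO₂: 5.35 × ln(629/413) = 5.35 × ln(1.52300) = 5.35 × 0.42068 = 2.2506 W/m².
N₂O: 0.120 × (√359 − √269) = 0.120 × (18.9473 − 16.4012) = 0.120 × 2.5461 = 0.3055 W/m².
CFC-11: Δ = 226 − 5 = 221 ppt = 0.221 ppb; ΔF = 0.26 × 0.221 = 0.0575 W/m².
HCFC-22: Δ = 262 − 0 = 262 ppt = 0.262 ppb; ΔF = 0.21 × 0.262 = 0.0550 W/m².
Total ΔF = 2.2506 + 0.3055 + 0.0575 + 0.0550 = 2.6686 W/m².
ΔT = λ ΔF = 1.01 × 2.67 = 2.6967 K.

ΔF = 2.67 W/m²; ΔT = 2.70 K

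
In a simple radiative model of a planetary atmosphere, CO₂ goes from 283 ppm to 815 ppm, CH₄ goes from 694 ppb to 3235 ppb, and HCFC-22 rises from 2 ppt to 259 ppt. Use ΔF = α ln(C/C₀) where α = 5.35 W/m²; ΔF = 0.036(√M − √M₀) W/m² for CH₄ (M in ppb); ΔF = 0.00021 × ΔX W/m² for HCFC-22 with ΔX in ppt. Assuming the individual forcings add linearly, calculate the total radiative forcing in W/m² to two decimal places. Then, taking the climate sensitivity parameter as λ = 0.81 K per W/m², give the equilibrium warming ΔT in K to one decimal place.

CO₂: 5.35 × ln(815/283) = 5.35 × ln(2.87986) = 5.35 × 1.05774 = 5.6589 W/m².
CH₄: 0.036 × (√3235 − √694) = 0.036 × (56.8771 − 26.3439) = 0.036 × 30.5332 = 1.0992 W/m².
HCFC-22: ΔF = 0.00021 × (259 − 2) = 0.00021 × 257 = 0.0540 W/m².
Total ΔF = 5.6589 + 1.0992 + 0.0540 = 6.8121 W/m².
ΔT = λ ΔF = 0.81 × 6.81 = 5.5161 K.

ΔF = 6.81 W/m²; ΔT = 5.5 K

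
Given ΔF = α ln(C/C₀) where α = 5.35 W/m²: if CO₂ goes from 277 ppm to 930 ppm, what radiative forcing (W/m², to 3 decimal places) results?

CO₂: 5.35 × ln(930/277) = 5.35 × ln(3.35740) = 5.35 × 1.21117 = 6.4798 W/m².

ΔF = 6.480 W/m²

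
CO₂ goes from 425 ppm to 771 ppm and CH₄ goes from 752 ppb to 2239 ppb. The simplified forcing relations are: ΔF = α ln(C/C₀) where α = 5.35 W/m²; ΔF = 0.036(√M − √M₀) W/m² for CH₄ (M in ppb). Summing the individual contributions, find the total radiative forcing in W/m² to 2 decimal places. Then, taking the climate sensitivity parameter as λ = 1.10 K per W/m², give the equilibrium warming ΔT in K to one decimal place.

CO₂: 5.35 × ln(771/425) = 5.35 × ln(1.81412) = 5.35 × 0.59560 = 3.1865 W/m².
CH₄: 0.036 × (√2239 − √752) = 0.036 × (47.3181 − 27.4226) = 0.036 × 19.8955 = 0.7162 W/m².
Total ΔF = 3.1865 + 0.7162 = 3.9027 W/m².
ΔT = λ ΔF = 1.10 × 3.90 = 4.2900 K.

ΔF = 3.90 W/m²; ΔT = 4.3 K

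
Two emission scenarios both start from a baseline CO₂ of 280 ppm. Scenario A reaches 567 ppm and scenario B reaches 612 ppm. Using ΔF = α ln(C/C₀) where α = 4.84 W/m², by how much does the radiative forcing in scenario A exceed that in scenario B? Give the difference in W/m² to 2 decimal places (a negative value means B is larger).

ΔF_A = 4.84 ln(567/280) = 4.84 × 0.70557 = 3.4150 W/m².
ΔF_B = 4.84 ln(612/280) = 4.84 × 0.78194 = 3.7846 W/m².
Difference: 3.4150 − 3.7846 = -0.3696 W/m².
(Equivalently, ΔF_A − ΔF_B = 4.84 ln(567/612) = 4.84 × -0.07637 = -0.3696 W/m².)

ΔF_A − ΔF_B = -0.37 W/m²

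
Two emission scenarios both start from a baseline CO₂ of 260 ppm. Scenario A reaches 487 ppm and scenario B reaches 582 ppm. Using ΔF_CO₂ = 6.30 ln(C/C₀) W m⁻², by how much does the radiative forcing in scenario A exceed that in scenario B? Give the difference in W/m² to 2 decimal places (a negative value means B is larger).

ΔF_A − ΔF_B = -1.12 W/m²

ΔF_A = 6.30 ln(487/260) = 6.30 × 0.62758 = 3.9538 W/m².
ΔF_B = 6.30 ln(582/260) = 6.30 × 0.80579 = 5.0765 W/m².
Difference: 3.9538 − 5.0765 = -1.1227 W/m².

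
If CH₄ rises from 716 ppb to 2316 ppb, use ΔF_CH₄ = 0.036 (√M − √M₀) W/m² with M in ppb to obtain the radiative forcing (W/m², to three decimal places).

ΔF = 0.769 W/m²

CH₄: 0.036 × (√2316 − √716) = 0.036 × (48.1248 − 26.7582) = 0.036 × 21.3666 = 0.7692 W/m².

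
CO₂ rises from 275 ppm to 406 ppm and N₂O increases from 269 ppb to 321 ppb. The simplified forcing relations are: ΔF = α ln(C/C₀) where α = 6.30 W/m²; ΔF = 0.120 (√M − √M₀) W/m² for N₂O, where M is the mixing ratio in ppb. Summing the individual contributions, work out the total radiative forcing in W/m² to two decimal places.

ΔF = 2.64 W/m²

CO₂: 6.30 × ln(406/275) = 6.30 × ln(1.47636) = 6.30 × 0.38958 = 2.4544 W/m².
N₂O: 0.120 × (√321 − √269) = 0.120 × (17.9165 − 16.4012) = 0.120 × 1.5153 = 0.1818 W/m².
Total ΔF = 2.4544 + 0.1818 = 2.6362 W/m².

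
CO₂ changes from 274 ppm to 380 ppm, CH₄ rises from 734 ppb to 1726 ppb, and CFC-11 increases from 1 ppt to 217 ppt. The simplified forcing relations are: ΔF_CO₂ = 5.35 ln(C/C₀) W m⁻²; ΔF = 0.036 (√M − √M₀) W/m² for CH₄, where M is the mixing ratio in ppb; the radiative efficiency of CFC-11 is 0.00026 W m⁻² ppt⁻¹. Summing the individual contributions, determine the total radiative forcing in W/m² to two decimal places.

ΔF = 2.33 W/m²

CO₂: 5.35 × ln(380/274) = 5.35 × ln(1.38686) = 5.35 × 0.32704 = 1.7497 W/m².
CH₄: 0.036 × (√1726 − √734) = 0.036 × (41.5452 − 27.0924) = 0.036 × 14.4528 = 0.5203 W/m².
CFC-11: ΔF = 0.00026 × (217 − 1) = 0.00026 × 216 = 0.0562 W/m².
Total ΔF = 1.7497 + 0.5203 + 0.0562 = 2.3262 W/m².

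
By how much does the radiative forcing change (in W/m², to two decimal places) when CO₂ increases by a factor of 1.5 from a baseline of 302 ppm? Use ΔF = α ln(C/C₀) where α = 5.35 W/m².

Because the forcing depends only on the ratio C/C₀, the initial concentration does not enter.
ΔF = 5.35 × ln(1.5) = 5.35 × 0.40547 = 2.1693 W/m².

ΔF = 2.17 W/m²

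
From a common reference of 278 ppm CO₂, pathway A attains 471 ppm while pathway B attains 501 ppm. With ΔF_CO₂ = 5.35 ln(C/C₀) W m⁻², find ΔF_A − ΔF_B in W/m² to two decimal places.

ΔF_A = 5.35 ln(471/278) = 5.35 × 0.52724 = 2.8207 W/m².
ΔF_B = 5.35 ln(501/278) = 5.35 × 0.58898 = 3.1510 W/m².
Difference: 2.8207 − 3.1510 = -0.3303 W/m².

ΔF_A − ΔF_B = -0.33 W/m²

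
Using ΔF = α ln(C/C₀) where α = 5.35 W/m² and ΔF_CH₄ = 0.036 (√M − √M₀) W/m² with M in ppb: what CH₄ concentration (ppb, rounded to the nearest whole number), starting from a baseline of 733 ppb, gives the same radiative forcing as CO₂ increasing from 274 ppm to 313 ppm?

M ≈ 2195 ppb

CO₂ forcing: 5.35 × ln(313/274) = 5.35 × 0.133075 = 0.71195 W/m².
Set 0.036(√M − √733) = 0.71195: √M = 0.71195/0.036 + √733 = 19.7764 + 27.0740 = 46.8504.
M = (46.8504)² = 2194.96 ppb.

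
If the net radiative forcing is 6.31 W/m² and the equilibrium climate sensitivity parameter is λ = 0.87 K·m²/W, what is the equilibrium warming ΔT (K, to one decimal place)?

ΔT = 5.5 K

ΔT = λ ΔF = 0.87 × 6.31 = 5.4897 K.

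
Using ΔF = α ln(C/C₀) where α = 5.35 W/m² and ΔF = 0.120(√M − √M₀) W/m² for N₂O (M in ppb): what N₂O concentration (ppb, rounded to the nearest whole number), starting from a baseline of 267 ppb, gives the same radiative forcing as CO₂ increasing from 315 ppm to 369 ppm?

M ≈ 547 ppb

CO₂ forcing: 5.35 × ln(369/315) = 5.35 × 0.158224 = 0.84650 W/m².
Set 0.120(√M − √267) = 0.84650: √M = 0.84650/0.120 + √267 = 7.0542 + 16.3401 = 23.3943.
M = (23.3943)² = 547.29 ppb.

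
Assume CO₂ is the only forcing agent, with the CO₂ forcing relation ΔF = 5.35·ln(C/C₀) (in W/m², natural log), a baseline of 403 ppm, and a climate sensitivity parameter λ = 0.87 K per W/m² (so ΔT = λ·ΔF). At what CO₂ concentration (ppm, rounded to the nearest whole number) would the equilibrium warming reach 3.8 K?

Required forcing: ΔF = ΔT/λ = 3.8/0.87 = 4.3678 W/m².
Then ln(C/403) = ΔF/5.35 = 4.3678/5.35 = 0.81641.
So C = 403 × e^0.81641 = 403 × 2.26236 = 911.73 ppm.

C ≈ 912 ppm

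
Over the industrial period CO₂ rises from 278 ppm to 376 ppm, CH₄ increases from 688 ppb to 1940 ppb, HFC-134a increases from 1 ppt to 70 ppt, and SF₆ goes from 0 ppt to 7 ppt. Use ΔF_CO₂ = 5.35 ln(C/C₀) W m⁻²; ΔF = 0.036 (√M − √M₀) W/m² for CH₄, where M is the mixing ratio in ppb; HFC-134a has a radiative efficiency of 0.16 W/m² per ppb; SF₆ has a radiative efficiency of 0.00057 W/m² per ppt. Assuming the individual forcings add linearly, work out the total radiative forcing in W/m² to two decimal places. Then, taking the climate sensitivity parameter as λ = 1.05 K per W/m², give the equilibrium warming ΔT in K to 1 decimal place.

CO₂: 5.35 × ln(376/278) = 5.35 × ln(1.35252) = 5.35 × 0.30197 = 1.6155 W/m².
CH₄: 0.036 × (√1940 − √688) = 0.036 × (44.0454 − 26.2298) = 0.036 × 17.8156 = 0.6414 W/m².
HFC-134a: Δ = 70 − 1 = 69 ppt = 0.069 ppb; ΔF = 0.16 × 0.069 = 0.0110 W/m².
SF₆: ΔF = 0.00057 × (7 − 0) = 0.00057 × 7 = 0.0040 W/m².
Total ΔF = 1.6155 + 0.6414 + 0.0110 + 0.0040 = 2.2719 W/m².
ΔT = λ ΔF = 1.05 × 2.27 = 2.3835 K.

ΔF = 2.27 W/m²; ΔT = 2.4 K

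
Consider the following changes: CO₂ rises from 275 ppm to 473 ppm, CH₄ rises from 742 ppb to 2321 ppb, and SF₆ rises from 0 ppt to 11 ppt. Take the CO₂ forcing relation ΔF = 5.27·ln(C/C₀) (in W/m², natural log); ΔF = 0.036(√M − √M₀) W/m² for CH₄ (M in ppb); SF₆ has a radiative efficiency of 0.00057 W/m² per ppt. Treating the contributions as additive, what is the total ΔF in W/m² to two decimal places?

ΔF = 3.62 W/m²

CO₂: 5.27 × ln(473/275) = 5.27 × ln(1.72000) = 5.27 × 0.54232 = 2.8580 W/m².
CH₄: 0.036 × (√2321 − √742) = 0.036 × (48.1768 − 27.2397) = 0.036 × 20.9371 = 0.7537 W/m².
SF₆: ΔF = 0.00057 × (11 − 0) = 0.00057 × 11 = 0.0063 W/m².
Total ΔF = 2.8580 + 0.7537 + 0.0063 = 3.6180 W/m².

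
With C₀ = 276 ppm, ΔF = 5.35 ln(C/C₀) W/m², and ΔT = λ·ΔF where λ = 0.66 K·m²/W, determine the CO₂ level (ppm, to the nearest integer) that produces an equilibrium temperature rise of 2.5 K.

Required forcing: ΔF = ΔT/λ = 2.5/0.66 = 3.7879 W/m².
Then ln(C/276) = ΔF/5.35 = 3.7879/5.35 = 0.70802.
So C = 276 × e^0.70802 = 276 × 2.02997 = 560.27 ppm.

C ≈ 560 ppm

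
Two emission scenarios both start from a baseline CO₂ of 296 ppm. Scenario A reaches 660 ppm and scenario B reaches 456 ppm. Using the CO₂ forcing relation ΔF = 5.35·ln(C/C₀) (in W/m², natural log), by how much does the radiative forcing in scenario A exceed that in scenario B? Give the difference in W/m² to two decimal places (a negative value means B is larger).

ΔF_A − ΔF_B = 1.98 W/m²

ΔF_A = 5.35 ln(660/296) = 5.35 × 0.80188 = 4.2901 W/m².
ΔF_B = 5.35 ln(456/296) = 5.35 × 0.43213 = 2.3119 W/m².
Difference: 4.2901 − 2.3119 = 1.9782 W/m².
(Equivalently, ΔF_A − ΔF_B = 5.35 ln(660/456) = 5.35 × 0.36975 = 1.9782 W/m².)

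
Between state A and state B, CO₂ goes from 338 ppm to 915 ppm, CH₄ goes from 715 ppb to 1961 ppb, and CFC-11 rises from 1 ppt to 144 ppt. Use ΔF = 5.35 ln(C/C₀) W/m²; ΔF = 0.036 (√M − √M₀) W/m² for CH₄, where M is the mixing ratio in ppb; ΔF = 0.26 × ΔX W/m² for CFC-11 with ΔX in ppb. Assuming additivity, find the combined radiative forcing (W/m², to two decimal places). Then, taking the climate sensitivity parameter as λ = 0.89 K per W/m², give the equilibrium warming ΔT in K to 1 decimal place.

CO₂: 5.35 × ln(915/338) = 5.35 × ln(2.70710) = 5.35 × 0.99588 = 5.3280 W/m².
CH₄: 0.036 × (√1961 − √715) = 0.036 × (44.2832 − 26.7395) = 0.036 × 17.5437 = 0.6316 W/m².
CFC-11: Δ = 144 − 1 = 143 ppt = 0.143 ppb; ΔF = 0.26 × 0.143 = 0.0372 W/m².
Total ΔF = 5.3280 + 0.6316 + 0.0372 = 5.9968 W/m².
ΔT = λ ΔF = 0.89 × 6.00 = 5.3400 K.

ΔF = 6.00 W/m²; ΔT = 5.3 K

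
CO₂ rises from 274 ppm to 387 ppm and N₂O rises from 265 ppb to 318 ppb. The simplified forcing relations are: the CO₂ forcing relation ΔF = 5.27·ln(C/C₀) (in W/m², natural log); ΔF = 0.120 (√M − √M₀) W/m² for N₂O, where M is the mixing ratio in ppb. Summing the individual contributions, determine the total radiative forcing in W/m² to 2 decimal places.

CO₂: 5.27 × ln(387/274) = 5.27 × ln(1.41241) = 5.27 × 0.34530 = 1.8197 W/m².
N₂O: 0.120 × (√318 − √265) = 0.120 × (17.8326 − 16.2788) = 0.120 × 1.5538 = 0.1865 W/m².
Total ΔF = 1.8197 + 0.1865 = 2.0062 W/m².

ΔF = 2.01 W/m²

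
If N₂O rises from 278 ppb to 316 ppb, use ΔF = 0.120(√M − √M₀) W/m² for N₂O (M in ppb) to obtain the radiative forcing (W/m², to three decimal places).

ΔF = 0.132 W/m²

N₂O: 0.120 × (√316 − √278) = 0.120 × (17.7764 − 16.6733) = 0.120 × 1.1031 = 0.1324 W/m².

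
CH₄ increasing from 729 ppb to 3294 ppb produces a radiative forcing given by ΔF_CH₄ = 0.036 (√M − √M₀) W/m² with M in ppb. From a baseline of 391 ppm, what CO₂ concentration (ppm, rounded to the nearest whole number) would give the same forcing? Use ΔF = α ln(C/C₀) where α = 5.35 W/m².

C ≈ 480 ppm

CH₄ forcing: 0.036 × (√3294 − √729) = 0.036 × (57.3934 − 27.0000) = 0.036 × 30.3934 = 1.09416 W/m².
Set 5.35 ln(C/391) = 1.09416: ln(C/391) = 1.09416/5.35 = 0.20452, so C = 391 × e^0.20452 = 391 × 1.22694 = 479.73 ppm.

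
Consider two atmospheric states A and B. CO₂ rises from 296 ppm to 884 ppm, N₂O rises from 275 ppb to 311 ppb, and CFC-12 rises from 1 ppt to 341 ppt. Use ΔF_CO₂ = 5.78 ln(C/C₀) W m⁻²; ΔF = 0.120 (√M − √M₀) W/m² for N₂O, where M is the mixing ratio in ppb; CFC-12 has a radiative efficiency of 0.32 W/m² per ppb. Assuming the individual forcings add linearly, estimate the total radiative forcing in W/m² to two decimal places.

CO₂: 5.78 × ln(884/296) = 5.78 × ln(2.98649) = 5.78 × 1.09410 = 6.3239 W/m².
N₂O: 0.120 × (√311 − √275) = 0.120 × (17.6352 − 16.5831) = 0.120 × 1.0521 = 0.1263 W/m².
CFC-12: Δ = 341 − 1 = 340 ppt = 0.340 ppb; ΔF = 0.32 × 0.340 = 0.1088 W/m².
Total ΔF = 6.3239 + 0.1263 + 0.1088 = 6.5590 W/m².

ΔF = 6.56 W/m²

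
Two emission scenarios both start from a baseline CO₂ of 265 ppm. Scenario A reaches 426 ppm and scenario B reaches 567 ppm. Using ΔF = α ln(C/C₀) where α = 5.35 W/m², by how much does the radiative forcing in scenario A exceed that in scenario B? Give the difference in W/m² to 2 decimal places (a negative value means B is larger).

ΔF_A − ΔF_B = -1.53 W/m²

ΔF_A = 5.35 ln(426/265) = 5.35 × 0.47471 = 2.5397 W/m².
ΔF_B = 5.35 ln(567/265) = 5.35 × 0.76063 = 4.0694 W/m².
Difference: 2.5397 − 4.0694 = -1.5297 W/m².
(Equivalently, ΔF_A − ΔF_B = 5.35 ln(426/567) = 5.35 × -0.28592 = -1.5297 W/m².)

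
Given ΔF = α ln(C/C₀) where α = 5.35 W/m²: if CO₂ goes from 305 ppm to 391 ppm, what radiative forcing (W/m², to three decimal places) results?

ΔF = 1.329 W/m²

CO₂ absorption bands are partially saturated, so forcing scales with the logarithm of the concentration ratio.
CO₂: 5.35 × ln(391/305) = 5.35 × ln(1.28197) = 5.35 × 0.24840 = 1.3289 W/m².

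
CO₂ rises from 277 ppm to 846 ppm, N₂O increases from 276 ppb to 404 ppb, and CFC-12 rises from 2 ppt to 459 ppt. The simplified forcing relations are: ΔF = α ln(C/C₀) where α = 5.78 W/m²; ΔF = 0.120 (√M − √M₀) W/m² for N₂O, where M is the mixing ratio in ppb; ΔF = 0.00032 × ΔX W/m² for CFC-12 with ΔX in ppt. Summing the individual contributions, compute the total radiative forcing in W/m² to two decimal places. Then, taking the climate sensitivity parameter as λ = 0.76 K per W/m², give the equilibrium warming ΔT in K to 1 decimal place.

CO₂: 5.78 × ln(846/277) = 5.78 × ln(3.05415) = 5.78 × 1.11650 = 6.4534 W/m².
N₂O: 0.120 × (√404 − √276) = 0.120 × (20.0998 − 16.6132) = 0.120 × 3.4866 = 0.4184 W/m².
CFC-12: ΔF = 0.00032 × (459 − 2) = 0.00032 × 457 = 0.1462 W/m².
Total ΔF = 6.4534 + 0.4184 + 0.1462 = 7.0180 W/m².
ΔT = λ ΔF = 0.76 × 7.02 = 5.3352 K.

ΔF = 7.02 W/m²; ΔT = 5.3 K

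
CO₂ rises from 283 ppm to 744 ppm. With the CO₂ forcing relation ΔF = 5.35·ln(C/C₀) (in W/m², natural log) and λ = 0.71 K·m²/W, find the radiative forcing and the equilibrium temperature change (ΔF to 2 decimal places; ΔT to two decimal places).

CO₂: 5.35 × ln(744/283) = 5.35 × ln(2.62898) = 5.35 × 0.96660 = 5.1713 W/m².
ΔT = λ ΔF = 0.71 × 5.17 = 3.6707 K.

ΔF = 5.17 W/m²; ΔT = 3.67 K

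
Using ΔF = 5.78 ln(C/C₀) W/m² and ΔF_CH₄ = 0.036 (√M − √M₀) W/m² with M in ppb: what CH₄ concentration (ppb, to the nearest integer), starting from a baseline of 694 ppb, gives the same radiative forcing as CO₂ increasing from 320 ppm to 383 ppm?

CO₂ forcing: 5.78 × ln(383/320) = 5.78 × 0.179714 = 1.03875 W/m².
Set 0.036(√M − √694) = 1.03875: √M = 1.03875/0.036 + √694 = 28.8542 + 26.3439 = 55.1981.
M = (55.1981)² = 3046.83 ppb.

M ≈ 3047 ppb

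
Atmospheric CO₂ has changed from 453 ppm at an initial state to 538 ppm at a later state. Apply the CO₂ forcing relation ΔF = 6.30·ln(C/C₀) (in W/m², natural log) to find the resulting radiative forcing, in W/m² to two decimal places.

ΔF = 1.08 W/m²

CO₂ absorption bands are partially saturated, so forcing scales with the logarithm of the concentration ratio.
CO₂: 6.30 × ln(538/453) = 6.30 × ln(1.18764) = 6.30 × 0.17197 = 1.0834 W/m².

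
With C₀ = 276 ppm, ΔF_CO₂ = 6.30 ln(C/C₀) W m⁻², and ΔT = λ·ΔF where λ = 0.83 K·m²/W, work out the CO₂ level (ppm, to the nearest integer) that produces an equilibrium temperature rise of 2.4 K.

Required forcing: ΔF = ΔT/λ = 2.4/0.83 = 2.8916 W/m².
Then ln(C/276) = ΔF/6.30 = 2.8916/6.30 = 0.45898.
So C = 276 × e^0.45898 = 276 × 1.58246 = 436.76 ppm.

C ≈ 437 ppm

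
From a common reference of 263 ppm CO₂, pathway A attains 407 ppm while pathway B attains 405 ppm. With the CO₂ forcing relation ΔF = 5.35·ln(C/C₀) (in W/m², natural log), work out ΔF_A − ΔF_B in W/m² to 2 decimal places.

ΔF_A = 5.35 ln(407/263) = 5.35 × 0.43666 = 2.3361 W/m².
ΔF_B = 5.35 ln(405/263) = 5.35 × 0.43173 = 2.3098 W/m².
Difference: 2.3361 − 2.3098 = 0.0263 W/m².

ΔF_A − ΔF_B = 0.03 W/m²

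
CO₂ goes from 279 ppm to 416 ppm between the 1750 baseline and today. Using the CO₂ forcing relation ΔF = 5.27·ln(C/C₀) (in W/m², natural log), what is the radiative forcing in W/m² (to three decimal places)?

ΔF = 2.105 W/m²

CO₂ absorption bands are partially saturated, so forcing scales with the logarithm of the concentration ratio.
CO₂: 5.27 × ln(416/279) = 5.27 × ln(1.49104) = 5.27 × 0.39947 = 2.1052 W/m².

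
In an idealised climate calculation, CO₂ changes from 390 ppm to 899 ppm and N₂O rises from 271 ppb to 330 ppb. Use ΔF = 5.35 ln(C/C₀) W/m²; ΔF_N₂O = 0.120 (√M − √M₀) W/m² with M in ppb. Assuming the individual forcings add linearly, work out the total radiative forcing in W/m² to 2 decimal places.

CO₂: 5.35 × ln(899/390) = 5.35 × ln(2.30513) = 5.35 × 0.83514 = 4.4680 W/m².
N₂O: 0.120 × (√330 − √271) = 0.120 × (18.1659 − 16.4621) = 0.120 × 1.7038 = 0.2045 W/m².
Total ΔF = 4.4680 + 0.2045 = 4.6725 W/m².

ΔF = 4.67 W/m²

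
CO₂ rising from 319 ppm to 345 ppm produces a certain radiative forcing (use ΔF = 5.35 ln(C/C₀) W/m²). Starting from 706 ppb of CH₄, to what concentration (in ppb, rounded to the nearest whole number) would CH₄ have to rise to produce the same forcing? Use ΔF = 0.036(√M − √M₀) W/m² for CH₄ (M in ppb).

M ≈ 1460 ppb

CO₂ forcing: 5.35 × ln(345/319) = 5.35 × 0.078353 = 0.41919 W/m².
Set 0.036(√M − √706) = 0.41919: √M = 0.41919/0.036 + √706 = 11.6442 + 26.5707 = 38.2149.
M = (38.2149)² = 1460.38 ppb.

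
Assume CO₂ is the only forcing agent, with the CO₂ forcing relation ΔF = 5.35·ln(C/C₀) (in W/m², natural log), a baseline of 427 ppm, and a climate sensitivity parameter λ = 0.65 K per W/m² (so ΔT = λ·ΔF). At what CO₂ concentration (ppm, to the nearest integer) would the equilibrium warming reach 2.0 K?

C ≈ 759 ppm

Required forcing: ΔF = ΔT/λ = 2.0/0.65 = 3.0769 W/m².
Then ln(C/427) = ΔF/5.35 = 3.0769/5.35 = 0.57512.
So C = 427 × e^0.57512 = 427 × 1.77734 = 758.92 ppm.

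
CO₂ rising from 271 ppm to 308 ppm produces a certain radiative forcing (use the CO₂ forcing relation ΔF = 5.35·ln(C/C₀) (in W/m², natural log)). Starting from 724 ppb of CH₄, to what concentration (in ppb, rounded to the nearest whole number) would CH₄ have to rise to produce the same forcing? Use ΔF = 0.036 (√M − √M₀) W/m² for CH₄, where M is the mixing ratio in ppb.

CO₂ forcing: 5.35 × ln(308/271) = 5.35 × 0.127981 = 0.68470 W/m².
Set 0.036(√M − √724) = 0.68470: √M = 0.68470/0.036 + √724 = 19.0194 + 26.9072 = 45.9266.
M = (45.9266)² = 2109.25 ppb.

M ≈ 2109 ppb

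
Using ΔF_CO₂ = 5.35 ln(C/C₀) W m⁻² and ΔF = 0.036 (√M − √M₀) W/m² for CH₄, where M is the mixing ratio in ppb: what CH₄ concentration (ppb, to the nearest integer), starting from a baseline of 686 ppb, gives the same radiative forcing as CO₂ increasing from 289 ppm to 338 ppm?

M ≈ 2447 ppb

CO₂ forcing: 5.35 × ln(338/289) = 5.35 × 0.156619 = 0.83791 W/m².
Set 0.036(√M − √686) = 0.83791: √M = 0.83791/0.036 + √686 = 23.2753 + 26.1916 = 49.4669.
M = (49.4669)² = 2446.97 ppb.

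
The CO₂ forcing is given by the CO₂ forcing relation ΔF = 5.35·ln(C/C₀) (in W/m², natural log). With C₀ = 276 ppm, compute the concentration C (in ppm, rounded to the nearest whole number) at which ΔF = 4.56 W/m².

Set 5.35 ln(C/276) = 4.56, so ln(C/276) = 4.56/5.35 = 0.85234.
Then C/276 = e^0.85234 = 2.34513, giving C = 276 × 2.34513 = 647.26 ppm.

C ≈ 647 ppm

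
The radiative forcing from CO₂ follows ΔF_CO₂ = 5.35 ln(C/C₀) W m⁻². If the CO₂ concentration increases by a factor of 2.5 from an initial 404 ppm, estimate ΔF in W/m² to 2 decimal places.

ΔF = 4.90 W/m²

Because the forcing depends only on the ratio C/C₀, the initial concentration does not enter.
ΔF = 5.35 × ln(2.5) = 5.35 × 0.91629 = 4.9022 W/m².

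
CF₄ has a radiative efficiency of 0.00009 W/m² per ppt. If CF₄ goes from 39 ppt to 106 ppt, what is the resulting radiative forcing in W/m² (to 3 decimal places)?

ΔF = 0.006 W/m²

CF₄: ΔF = 0.00009 × (106 − 39) = 0.00009 × 67 = 0.0060 W/m².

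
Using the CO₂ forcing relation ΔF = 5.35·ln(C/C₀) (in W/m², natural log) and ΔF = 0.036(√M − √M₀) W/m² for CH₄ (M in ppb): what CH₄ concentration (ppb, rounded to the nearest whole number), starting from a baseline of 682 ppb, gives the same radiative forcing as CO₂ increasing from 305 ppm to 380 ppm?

CO₂ forcing: 5.35 × ln(380/305) = 5.35 × 0.219859 = 1.17625 W/m².
Set 0.036(√M − √682) = 1.17625: √M = 1.17625/0.036 + √682 = 32.6736 + 26.1151 = 58.7887.
M = (58.7887)² = 3456.11 ppb.

M ≈ 3456 ppb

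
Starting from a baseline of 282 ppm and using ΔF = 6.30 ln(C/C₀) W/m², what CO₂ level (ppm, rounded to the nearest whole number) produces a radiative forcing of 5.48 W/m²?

C ≈ 673 ppm

Set 6.30 ln(C/282) = 5.48, so ln(C/282) = 5.48/6.30 = 0.86984.
Then C/282 = e^0.86984 = 2.38653, giving C = 282 × 2.38653 = 673.00 ppm.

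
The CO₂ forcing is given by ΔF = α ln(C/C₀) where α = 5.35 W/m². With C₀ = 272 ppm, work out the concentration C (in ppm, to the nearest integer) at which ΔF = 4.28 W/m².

Set 5.35 ln(C/272) = 4.28, so ln(C/272) = 4.28/5.35 = 0.80000.
Then C/272 = e^0.80000 = 2.22554, giving C = 272 × 2.22554 = 605.35 ppm.

C ≈ 605 ppm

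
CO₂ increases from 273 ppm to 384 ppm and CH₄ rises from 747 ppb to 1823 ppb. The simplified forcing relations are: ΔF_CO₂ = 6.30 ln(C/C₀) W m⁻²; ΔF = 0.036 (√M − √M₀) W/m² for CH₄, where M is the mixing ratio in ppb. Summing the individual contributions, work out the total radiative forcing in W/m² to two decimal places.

CO₂: 6.30 × ln(384/273) = 6.30 × ln(1.40659) = 6.30 × 0.34117 = 2.1494 W/m².
CH₄: 0.036 × (√1823 − √747) = 0.036 × (42.6966 − 27.3313) = 0.036 × 15.3653 = 0.5532 W/m².
Total ΔF = 2.1494 + 0.5532 = 2.7026 W/m².

ΔF = 2.70 W/m²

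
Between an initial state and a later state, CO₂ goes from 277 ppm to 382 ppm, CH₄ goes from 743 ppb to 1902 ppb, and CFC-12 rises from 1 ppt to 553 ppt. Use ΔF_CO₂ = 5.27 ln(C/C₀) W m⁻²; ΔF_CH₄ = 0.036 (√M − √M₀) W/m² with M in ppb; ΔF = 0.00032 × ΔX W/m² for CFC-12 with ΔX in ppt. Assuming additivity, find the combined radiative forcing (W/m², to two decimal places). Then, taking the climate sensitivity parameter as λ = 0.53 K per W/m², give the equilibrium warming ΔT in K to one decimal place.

CO₂: 5.27 × ln(382/277) = 5.27 × ln(1.37906) = 5.27 × 0.32140 = 1.6938 W/m².
CH₄: 0.036 × (√1902 − √743) = 0.036 × (43.6119 − 27.2580) = 0.036 × 16.3539 = 0.5887 W/m².
CFC-12: ΔF = 0.00032 × (553 − 1) = 0.00032 × 552 = 0.1766 W/m².
Total ΔF = 1.6938 + 0.5887 + 0.1766 = 2.4591 W/m².
ΔT = λ ΔF = 0.53 × 2.46 = 1.3038 K.

ΔF = 2.46 W/m²; ΔT = 1.3 K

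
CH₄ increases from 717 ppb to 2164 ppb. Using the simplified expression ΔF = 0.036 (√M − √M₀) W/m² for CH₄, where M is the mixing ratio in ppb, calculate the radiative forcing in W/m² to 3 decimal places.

ΔF = 0.711 W/m²

CH₄: 0.036 × (√2164 − √717) = 0.036 × (46.5188 − 26.7769) = 0.036 × 19.7419 = 0.7107 W/m².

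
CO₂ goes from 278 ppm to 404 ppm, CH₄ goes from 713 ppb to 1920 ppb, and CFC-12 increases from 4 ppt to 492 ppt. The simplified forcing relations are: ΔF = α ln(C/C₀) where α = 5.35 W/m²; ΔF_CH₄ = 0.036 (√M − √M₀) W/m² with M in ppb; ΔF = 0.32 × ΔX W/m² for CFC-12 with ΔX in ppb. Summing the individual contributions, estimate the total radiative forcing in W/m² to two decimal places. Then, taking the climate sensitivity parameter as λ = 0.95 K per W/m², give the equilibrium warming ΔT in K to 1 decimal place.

ΔF = 2.77 W/m²; ΔT = 2.6 K

CO₂: 5.35 × ln(404/278) = 5.35 × ln(1.45324) = 5.35 × 0.37380 = 1.9998 W/m².
CH₄: 0.036 × (√1920 − √713) = 0.036 × (43.8178 − 26.7021) = 0.036 × 17.1157 = 0.6162 W/m².
CFC-12: Δ = 492 − 4 = 488 ppt = 0.488 ppb; ΔF = 0.32 × 0.488 = 0.1562 W/m².
Total ΔF = 1.9998 + 0.6162 + 0.1562 = 2.7722 W/m².
ΔT = λ ΔF = 0.95 × 2.77 = 2.6315 K.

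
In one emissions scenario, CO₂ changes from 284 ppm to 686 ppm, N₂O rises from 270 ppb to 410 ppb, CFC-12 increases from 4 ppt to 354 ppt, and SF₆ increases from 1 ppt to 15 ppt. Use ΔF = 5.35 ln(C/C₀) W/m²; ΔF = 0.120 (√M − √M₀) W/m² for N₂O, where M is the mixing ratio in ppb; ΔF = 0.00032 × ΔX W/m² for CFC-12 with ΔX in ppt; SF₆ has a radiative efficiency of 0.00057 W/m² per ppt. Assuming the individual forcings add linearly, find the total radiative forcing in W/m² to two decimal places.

ΔF = 5.30 W/m²

CO₂: 5.35 × ln(686/284) = 5.35 × ln(2.41549) = 5.35 × 0.88190 = 4.7182 W/m².
N₂O: 0.120 × (√410 − √270) = 0.120 × (20.2485 − 16.4317) = 0.120 × 3.8168 = 0.4580 W/m².
CFC-12: ΔF = 0.00032 × (354 − 4) = 0.00032 × 350 = 0.1120 W/m².
SF₆: ΔF = 0.00057 × (15 − 1) = 0.00057 × 14 = 0.0080 W/m².
Total ΔF = 4.7182 + 0.4580 + 0.1120 + 0.0080 = 5.2962 W/m².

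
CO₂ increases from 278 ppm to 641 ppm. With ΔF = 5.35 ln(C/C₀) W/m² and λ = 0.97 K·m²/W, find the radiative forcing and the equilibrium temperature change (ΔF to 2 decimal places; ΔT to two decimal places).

ΔF = 4.47 W/m²; ΔT = 4.34 K

CO₂: 5.35 × ln(641/278) = 5.35 × ln(2.30576) = 5.35 × 0.83541 = 4.4694 W/m².
ΔT = λ ΔF = 0.97 × 4.47 = 4.3359 K.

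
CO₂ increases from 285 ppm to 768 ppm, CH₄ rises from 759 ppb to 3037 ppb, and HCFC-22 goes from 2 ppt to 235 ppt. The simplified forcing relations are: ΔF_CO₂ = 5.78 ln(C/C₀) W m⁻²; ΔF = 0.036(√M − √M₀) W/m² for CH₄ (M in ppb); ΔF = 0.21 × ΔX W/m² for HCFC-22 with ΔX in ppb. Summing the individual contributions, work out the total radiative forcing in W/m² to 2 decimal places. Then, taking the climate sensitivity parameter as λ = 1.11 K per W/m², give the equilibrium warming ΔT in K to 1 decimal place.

CO₂: 5.78 × ln(768/285) = 5.78 × ln(2.69474) = 5.78 × 0.99130 = 5.7297 W/m².
CH₄: 0.036 × (√3037 − √759) = 0.036 × (55.1090 − 27.5500) = 0.036 × 27.5590 = 0.9921 W/m².
HCFC-22: Δ = 235 − 2 = 233 ppt = 0.233 ppb; ΔF = 0.21 × 0.233 = 0.0489 W/m².
Total ΔF = 5.7297 + 0.9921 + 0.0489 = 6.7707 W/m².
ΔT = λ ΔF = 1.11 × 6.77 = 7.5147 K.

ΔF = 6.77 W/m²; ΔT = 7.5 K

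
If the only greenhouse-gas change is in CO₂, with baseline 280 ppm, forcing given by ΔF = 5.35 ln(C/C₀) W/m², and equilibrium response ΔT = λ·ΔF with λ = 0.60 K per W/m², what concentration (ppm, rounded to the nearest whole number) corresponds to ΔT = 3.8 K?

Required forcing: ΔF = ΔT/λ = 3.8/0.60 = 6.3333 W/m².
Then ln(C/280) = ΔF/5.35 = 6.3333/5.35 = 1.18379.
So C = 280 × e^1.18379 = 280 × 3.26673 = 914.68 ppm.

C ≈ 915 ppm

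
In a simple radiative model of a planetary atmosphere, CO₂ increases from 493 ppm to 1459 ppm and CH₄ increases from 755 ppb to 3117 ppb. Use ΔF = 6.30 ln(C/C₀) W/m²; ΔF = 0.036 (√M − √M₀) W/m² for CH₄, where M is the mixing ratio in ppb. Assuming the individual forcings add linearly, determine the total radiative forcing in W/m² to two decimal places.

CO₂: 6.30 × ln(1459/493) = 6.30 × ln(2.95943) = 6.30 × 1.08500 = 6.8355 W/m².
CH₄: 0.036 × (√3117 − √755) = 0.036 × (55.8301 − 27.4773) = 0.036 × 28.3528 = 1.0207 W/m².
Total ΔF = 6.8355 + 1.0207 = 7.8562 W/m².

ΔF = 7.86 W/m²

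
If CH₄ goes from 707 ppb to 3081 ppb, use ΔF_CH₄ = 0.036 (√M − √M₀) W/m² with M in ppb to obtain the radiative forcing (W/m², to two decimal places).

CH₄: 0.036 × (√3081 − √707) = 0.036 × (55.5068 − 26.5895) = 0.036 × 28.9173 = 1.0410 W/m².

ΔF = 1.04 W/m²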